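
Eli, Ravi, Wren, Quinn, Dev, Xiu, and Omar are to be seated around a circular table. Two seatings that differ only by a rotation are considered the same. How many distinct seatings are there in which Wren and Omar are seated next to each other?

240

Glue Wren and Omar into a block (2 internal orders). Seating 6 units around a circle gives (5)! arrangements.
So 2 × (5)! = 2 × 120 = 240.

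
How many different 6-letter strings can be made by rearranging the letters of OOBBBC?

60

The 6 letters of OOBBBC have repeats: B appearing 3 times and O appearing twice.
So there are 6! / (3!·2!) = 60 distinguishable arrangements.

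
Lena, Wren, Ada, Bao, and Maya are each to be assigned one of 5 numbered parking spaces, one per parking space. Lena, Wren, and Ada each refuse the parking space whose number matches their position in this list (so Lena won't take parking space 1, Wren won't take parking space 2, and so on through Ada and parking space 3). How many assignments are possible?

64

Let Aᵢ (for i ∈ {1, 2, 3}) be the placements that put person i in their forbidden parking space. Any j of these fix j positions, leaving (5−j)! ways to fill the rest, and there are C(3,j) ways to pick which j.
By inclusion–exclusion, the number of valid placements is Σ_{j=0}^{3} (−1)^j C(3,j)·(5−j)!.
Computing: 120 − 72 + 18 − 2 = 64.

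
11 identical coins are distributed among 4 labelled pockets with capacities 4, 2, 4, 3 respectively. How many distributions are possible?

Without the upper bounds there are C(14,3) = 364 ways to split 11 among 4 pockets.
Subtract solutions that violate a single cap (substitute x_i' = x_i − (cap_i+1)): x_1 ≥ 5 gives C(9,3) = 84; x_2 ≥ 3 gives C(11,3) = 165; x_3 ≥ 5 gives C(9,3) = 84; x_4 ≥ 4 gives C(10,3) = 120. Together 453.
Add back pairs where two caps are both exceeded: 20 + 4 + 10 + 20 + 35 + 10 = 99.
By inclusion–exclusion the count is 364 − 453 + 99 = 10.

10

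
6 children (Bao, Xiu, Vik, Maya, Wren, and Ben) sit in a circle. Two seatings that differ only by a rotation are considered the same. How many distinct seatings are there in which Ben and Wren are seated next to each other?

48

Glue Ben and Wren into a block (2 internal orders). Seating 5 units around a circle gives (4)! arrangements.
So 2 × (4)! = 2 × 24 = 48.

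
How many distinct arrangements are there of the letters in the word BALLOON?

Letter multiplicities in BALLOON: A×1, B×1, L×2, N×1, O×2.
The number of distinct arrangements is 7!/(2!·2!) = 5040/4 = 1260.

1260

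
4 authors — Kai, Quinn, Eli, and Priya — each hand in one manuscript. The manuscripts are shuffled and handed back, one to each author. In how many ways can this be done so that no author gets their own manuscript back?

9

Let Aᵢ be the assignments in which author i gets their own manuscript. We want the size of the complement of A₁∪…∪A_4.
By inclusion–exclusion this is Σ_{j=0}^{4} (−1)^j C(4,j)·(4−j)!.
Computing: 24 − 24 + 12 − 4 + 1 = 9.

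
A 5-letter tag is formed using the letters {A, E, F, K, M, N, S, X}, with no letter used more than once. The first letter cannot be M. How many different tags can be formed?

The first letter has 8−1 = 7 choices (anything except M).
The remaining 4 letters are filled from the other 7 symbols without repetition: 7 × 6 × 5 × 4 = 840.
Total: 7 × 840 = 5880.

5880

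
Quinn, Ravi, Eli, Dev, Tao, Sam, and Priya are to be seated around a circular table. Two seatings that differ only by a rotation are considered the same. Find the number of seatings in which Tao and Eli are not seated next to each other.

Without the restriction there are (6)! = 720 seatings.
Those with Tao next to Eli: fuse the pair into one unit and seat 6 units around a circle — 2·(5)! = 240.
Subtracting, 720 − 240 = 480.

480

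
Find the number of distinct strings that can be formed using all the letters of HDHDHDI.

HDHDHDI has 7 letters with D appearing 3 times and H appearing 3 times.
The number of distinct arrangements is 7!/(3!·3!) = 5040/36 = 140.

140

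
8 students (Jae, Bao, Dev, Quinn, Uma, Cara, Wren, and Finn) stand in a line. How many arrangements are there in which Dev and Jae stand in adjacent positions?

10080

Glue Dev and Jae into one block (2 internal orders), leaving 7 units to arrange in a row.
So the count is 2·(7)! = 10080.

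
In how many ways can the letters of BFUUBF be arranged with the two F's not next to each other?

60

There are 6!/(2!·2!·2!) = 90 arrangements of BFUUBF in total.
Arrangements with the F's together: treat FF as one letter, giving (5)!/(2!·2!) = 30.
Hence 90 − 30 = 60.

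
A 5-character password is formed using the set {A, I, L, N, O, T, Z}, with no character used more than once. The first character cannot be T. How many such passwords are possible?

The first character has 7−1 = 6 choices (anything except T).
The remaining 4 characters are filled from the other 6 symbols without repetition: 6 × 5 × 4 × 3 = 360.
Total: 6 × 360 = 2160.

2160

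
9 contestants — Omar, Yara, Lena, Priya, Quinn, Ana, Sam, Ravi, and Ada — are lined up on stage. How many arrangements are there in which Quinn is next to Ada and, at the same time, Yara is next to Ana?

Treat {Quinn,Ada} as one block (2 orders) and {Yara,Ana} as another (2 orders).
That leaves 7 units to arrange: 2 × 2 × 7! = 4 × 5040 = 20160.

20160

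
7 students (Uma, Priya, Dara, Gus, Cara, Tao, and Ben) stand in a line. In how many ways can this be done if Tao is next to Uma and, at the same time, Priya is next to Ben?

Treat {Tao,Uma} as one block (2 orders) and {Priya,Ben} as another (2 orders).
That leaves 5 units to arrange: 2 × 2 × 5! = 4 × 120 = 480.

480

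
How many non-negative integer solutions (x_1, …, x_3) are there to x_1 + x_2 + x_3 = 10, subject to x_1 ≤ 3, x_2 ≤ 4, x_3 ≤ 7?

14

By stars and bars, unrestricted non-negative solutions to x_1+…+x_3 = 10 number C(10+2,2) = 66.
Subtract solutions that violate a single cap (substitute x_i' = x_i − (cap_i+1)): x_1 ≥ 4 gives C(8,2) = 28; x_2 ≥ 5 gives C(7,2) = 21; x_3 ≥ 8 gives C(4,2) = 6. Together 55.
Add back pairs where two caps are both exceeded: 3 + 0 + 0 = 3.
By inclusion–exclusion the count is 66 − 55 + 3 = 14.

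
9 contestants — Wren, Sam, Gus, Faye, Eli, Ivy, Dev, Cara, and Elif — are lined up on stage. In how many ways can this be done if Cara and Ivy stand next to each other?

Treat {Cara, Ivy} as a single unit. There are 8 units to order, and the pair itself can be ordered 2 ways.
So the count is 2·(8)! = 80640.

80640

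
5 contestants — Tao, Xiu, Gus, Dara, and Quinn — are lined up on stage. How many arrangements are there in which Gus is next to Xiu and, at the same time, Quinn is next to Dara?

Treat {Gus,Xiu} as one block (2 orders) and {Quinn,Dara} as another (2 orders).
That leaves 3 units to arrange: 2 × 2 × 3! = 4 × 6 = 24.

24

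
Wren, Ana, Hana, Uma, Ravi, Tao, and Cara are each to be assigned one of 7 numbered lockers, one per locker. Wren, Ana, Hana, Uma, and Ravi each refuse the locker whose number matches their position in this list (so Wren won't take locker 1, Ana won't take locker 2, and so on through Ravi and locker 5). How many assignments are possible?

2428

Let Aᵢ (for 1 ≤ i ≤ 5) be the placements that put person i in their forbidden locker. Any j of these fix j positions, leaving (7−j)! ways to fill the rest, and there are C(5,j) ways to pick which j.
By inclusion–exclusion, the number of valid placements is Σ_{j=0}^{5} (−1)^j C(5,j)·(7−j)!.
Computing: 5040 − 3600 + 1200 − 240 + 30 − 2 = 2428.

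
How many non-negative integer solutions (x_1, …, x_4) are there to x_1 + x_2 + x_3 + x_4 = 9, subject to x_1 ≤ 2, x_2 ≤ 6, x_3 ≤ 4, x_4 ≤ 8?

Ignoring the caps, the number of non-negative solutions to x_1+…+x_4 = 9 is C(12,3) = 220.
Subtract solutions that violate a single cap (substitute x_i' = x_i − (cap_i+1)): x_1 ≥ 3 gives C(9,3) = 84; x_2 ≥ 7 gives C(5,3) = 10; x_3 ≥ 5 gives C(7,3) = 35; x_4 ≥ 9 gives C(3,3) = 1. Together 130.
Add back pairs where two caps are both exceeded: 0 + 4 + 0 + 0 + 0 + 0 = 4.
By inclusion–exclusion the count is 220 − 130 + 4 = 94.

94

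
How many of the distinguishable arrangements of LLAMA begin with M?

Fix M in the first position and arrange the remaining 4 letters.
Those 4 letters have A appearing twice and L appearing twice, giving (4)!/(2!·2!) = 6.

6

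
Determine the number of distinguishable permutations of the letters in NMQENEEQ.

The 8 letters of NMQENEEQ have repeats: E appearing 3 times, N appearing twice, and Q appearing twice.
So there are 8! / (3!·2!·2!) = 1680 distinguishable arrangements.

1680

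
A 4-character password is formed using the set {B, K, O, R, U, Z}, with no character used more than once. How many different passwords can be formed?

This is a permutation of 4 out of 6: P(6,4) = 6!/2!.
6 × 5 × 4 × 3 = 360.

360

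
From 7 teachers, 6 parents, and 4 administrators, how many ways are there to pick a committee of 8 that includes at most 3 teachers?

14115

Split by how many teachers are chosen (0 through 3).
Sum: C(7,0)·C(10,8) + C(7,1)·C(10,7) + C(7,2)·C(10,6) + C(7,3)·C(10,5) = 45 + 840 + 4410 + 8820 = 14115.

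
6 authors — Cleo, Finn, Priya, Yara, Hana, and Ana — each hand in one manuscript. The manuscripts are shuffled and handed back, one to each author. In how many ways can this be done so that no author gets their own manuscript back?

This is the derangement count D_6: permutations of 6 items with no fixed point.
By inclusion–exclusion this is Σ_{j=0}^{6} (−1)^j C(6,j)·(6−j)!.
Computing: 720 − 720 + 360 − 120 + 30 − 6 + 1 = 265.

265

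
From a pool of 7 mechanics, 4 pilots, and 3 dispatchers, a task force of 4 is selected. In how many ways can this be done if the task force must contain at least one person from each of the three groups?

462

Unrestricted: C(14,4) = 1001 ways to pick any 4 of the 14.
Subtract selections that omit an entire group: no mechanics → C(7,4) = 35; no pilots → C(10,4) = 210; no dispatchers → C(11,4) = 330.
Add back selections omitting two groups (i.e. drawn from a single group): C(7,4) + C(4,4) + C(3,4) = 36.
By inclusion–exclusion: 1001 − 575 + 36 = 462.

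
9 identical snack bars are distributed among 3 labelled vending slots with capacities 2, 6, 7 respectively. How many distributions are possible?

By stars and bars, unrestricted non-negative solutions to x_1+…+x_3 = 9 number C(9+2,2) = 55.
Subtract solutions that violate a single cap (substitute x_i' = x_i − (cap_i+1)): x_1 ≥ 3 gives C(8,2) = 28; x_2 ≥ 7 gives C(4,2) = 6; x_3 ≥ 8 gives C(3,2) = 3. Together 37.
No two caps can be exceeded simultaneously, so the pair terms are all 0.
By inclusion–exclusion the count is 55 − 37 + 0 = 18.

18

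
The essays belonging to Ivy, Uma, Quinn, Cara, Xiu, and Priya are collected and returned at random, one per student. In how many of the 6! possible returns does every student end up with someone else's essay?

This is the derangement count D_6: permutations of 6 items with no fixed point.
By inclusion–exclusion this is Σ_{j=0}^{6} (−1)^j C(6,j)·(6−j)!.
Computing: 720 − 720 + 360 − 120 + 30 − 6 + 1 = 265.

265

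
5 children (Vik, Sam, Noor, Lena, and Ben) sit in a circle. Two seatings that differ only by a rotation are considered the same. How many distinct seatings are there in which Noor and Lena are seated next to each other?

Glue Noor and Lena into a block (2 internal orders). Seating 4 units around a circle gives (3)! arrangements.
So 2 × (3)! = 2 × 6 = 12.

12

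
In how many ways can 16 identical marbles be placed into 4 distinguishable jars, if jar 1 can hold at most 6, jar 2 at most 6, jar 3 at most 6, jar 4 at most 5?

113

Without the upper bounds there are C(19,3) = 969 ways to split 16 among 4 jars.
Subtract solutions that violate a single cap (substitute x_i' = x_i − (cap_i+1)): x_1 ≥ 7 gives C(12,3) = 220; x_2 ≥ 7 gives C(12,3) = 220; x_3 ≥ 7 gives C(12,3) = 220; x_4 ≥ 6 gives C(13,3) = 286. Together 946.
Add back pairs where two caps are both exceeded: 10 + 10 + 20 + 10 + 20 + 20 = 90.
By inclusion–exclusion the count is 969 − 946 + 90 = 113.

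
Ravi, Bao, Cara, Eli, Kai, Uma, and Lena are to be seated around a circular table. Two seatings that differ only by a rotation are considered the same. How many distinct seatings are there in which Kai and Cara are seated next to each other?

240

Glue Kai and Cara into a block (2 internal orders). Seating 6 units around a circle gives (5)! arrangements.
So 2 × (5)! = 2 × 120 = 240.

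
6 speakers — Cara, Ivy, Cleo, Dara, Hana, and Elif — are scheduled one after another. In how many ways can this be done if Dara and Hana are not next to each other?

480

There are 6! = 720 arrangements in all. If Dara and Hana are adjacent, merging them into one block gives 2·(5)! = 240 arrangements.
So 720 − 240 = 480 arrangements keep them apart.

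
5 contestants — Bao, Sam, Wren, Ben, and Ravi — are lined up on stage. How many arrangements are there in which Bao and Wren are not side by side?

72

Of the 5! = 120 arrangements, those with Bao and Wren adjacent number 2 × 4! = 48 (treat the pair as a block with 2 internal orders).
Complementary counting: 120 − 48 = 72.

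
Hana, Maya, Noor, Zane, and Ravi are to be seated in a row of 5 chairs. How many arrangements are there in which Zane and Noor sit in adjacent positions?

48

Treat {Zane, Noor} as a single unit. There are 4 units to order, and the pair itself can be ordered 2 ways.
So the count is 2·(4)! = 48.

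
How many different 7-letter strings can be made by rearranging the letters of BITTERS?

2520

Letter multiplicities in BITTERS: B×1, E×1, I×1, R×1, S×1, T×2.
Dividing 7! = 5040 by 2! = 2 for the repeated letters gives 2520.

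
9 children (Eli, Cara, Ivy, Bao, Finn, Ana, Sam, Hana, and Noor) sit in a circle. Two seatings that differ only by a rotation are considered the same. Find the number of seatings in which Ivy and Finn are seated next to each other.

10080

Glue Ivy and Finn into a block (2 internal orders). Seating 8 units around a circle gives (7)! arrangements.
So 2 × (7)! = 2 × 5040 = 10080.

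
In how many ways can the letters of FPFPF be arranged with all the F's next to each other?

Treat the 3 copies of F as a single block. The multiset to arrange is then {FFF, P, P}, 3 items in all.
That gives (3)!/(2!) = 3 arrangements.

3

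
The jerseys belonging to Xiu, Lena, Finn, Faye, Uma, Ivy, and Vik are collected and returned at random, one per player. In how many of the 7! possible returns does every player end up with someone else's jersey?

1854

This is the derangement count D_7: permutations of 7 items with no fixed point.
By inclusion–exclusion this is Σ_{j=0}^{7} (−1)^j C(7,j)·(7−j)!.
Computing: 5040 − 5040 + 2520 − 840 + 210 − 42 + 7 − 1 = 1854.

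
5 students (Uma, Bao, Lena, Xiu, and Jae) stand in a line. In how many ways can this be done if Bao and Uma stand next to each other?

48

Glue Bao and Uma into one block (2 internal orders), leaving 4 units to arrange in a row.
That gives 2 × 4! = 2 × 24 = 48.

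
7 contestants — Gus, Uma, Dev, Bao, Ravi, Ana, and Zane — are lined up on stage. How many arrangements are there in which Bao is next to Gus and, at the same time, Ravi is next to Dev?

Treat {Bao,Gus} as one block (2 orders) and {Ravi,Dev} as another (2 orders).
That leaves 5 units to arrange: 2 × 2 × 5! = 4 × 120 = 480.

480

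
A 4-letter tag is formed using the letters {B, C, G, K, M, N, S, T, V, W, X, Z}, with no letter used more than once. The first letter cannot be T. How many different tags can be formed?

The first letter has 12−1 = 11 choices (anything except T).
The remaining 3 letters are filled from the other 11 symbols without repetition: 11 × 10 × 9 = 990.
Total: 11 × 990 = 10890.

10890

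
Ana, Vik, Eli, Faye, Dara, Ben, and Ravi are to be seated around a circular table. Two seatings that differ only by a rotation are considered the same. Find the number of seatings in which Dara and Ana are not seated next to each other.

Without the restriction there are (6)! = 720 seatings.
Seatings with Dara beside Ana: treat them as a block with 2 internal orders, giving 2 × (5)! = 240.
Subtracting, 720 − 240 = 480.

480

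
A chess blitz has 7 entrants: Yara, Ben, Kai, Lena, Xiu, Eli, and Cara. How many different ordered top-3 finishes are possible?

This is an ordered selection of 3 from 7: P(7,3).
That gives 7 × 6 × 5 = 210.

210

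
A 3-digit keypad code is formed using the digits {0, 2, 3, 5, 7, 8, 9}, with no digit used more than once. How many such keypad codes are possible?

210

This is a permutation of 3 out of 7: P(7,3) = 7!/4!.
7 × 6 × 5 = 210.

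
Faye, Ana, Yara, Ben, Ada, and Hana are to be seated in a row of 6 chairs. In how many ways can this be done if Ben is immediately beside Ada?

240

Treat {Ben, Ada} as a single unit. There are 5 units to order, and the pair itself can be ordered 2 ways.
So the count is 2·(5)! = 240.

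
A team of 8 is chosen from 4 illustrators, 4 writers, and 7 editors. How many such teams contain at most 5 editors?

6231

Split by how many editors are chosen (0 through 5).
Sum: C(7,0)·C(8,8) + C(7,1)·C(8,7) + C(7,2)·C(8,6) + C(7,3)·C(8,5) + C(7,4)·C(8,4) + C(7,5)·C(8,3) = 1 + 56 + 588 + 1960 + 2450 + 1176 = 6231.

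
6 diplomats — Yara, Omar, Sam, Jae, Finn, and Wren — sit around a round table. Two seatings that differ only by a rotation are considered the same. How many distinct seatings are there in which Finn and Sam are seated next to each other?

Glue Finn and Sam into a block (2 internal orders). Seating 5 units around a circle gives (4)! arrangements.
So 2 × (4)! = 2 × 24 = 48.

48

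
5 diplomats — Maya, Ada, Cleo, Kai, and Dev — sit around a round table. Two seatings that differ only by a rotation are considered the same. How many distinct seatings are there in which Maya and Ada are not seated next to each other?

12

Without the restriction there are (4)! = 24 seatings.
Those with Maya next to Ada: fuse the pair into one unit and seat 4 units around a circle — 2·(3)! = 12.
Subtracting, 24 − 12 = 12.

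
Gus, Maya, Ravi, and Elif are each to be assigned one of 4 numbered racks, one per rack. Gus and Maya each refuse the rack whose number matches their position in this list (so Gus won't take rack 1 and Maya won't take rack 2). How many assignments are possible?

Let Aᵢ (for i ∈ {1, 2}) be the placements that put person i in their forbidden rack. Any j of these fix j positions, leaving (4−j)! ways to fill the rest, and there are C(2,j) ways to pick which j.
By inclusion–exclusion, the number of valid placements is Σ_{j=0}^{2} (−1)^j C(2,j)·(4−j)!.
Computing: 24 − 12 + 2 = 14.

14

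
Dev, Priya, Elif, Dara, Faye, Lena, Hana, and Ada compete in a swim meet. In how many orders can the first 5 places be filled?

6720

There are 8 choices for 1st place, 7 for 2nd, and so on down to 4 for position 5.
That gives 8 × 7 × 6 × 5 × 4 = 6720.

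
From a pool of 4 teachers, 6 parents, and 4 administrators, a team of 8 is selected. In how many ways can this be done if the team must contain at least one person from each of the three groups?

Unrestricted: C(14,8) = 3003 ways to pick any 8 of the 14.
Selections missing a whole group: no teachers → C(10,8) = 45; no parents → C(8,8) = 1; no administrators → C(10,8) = 45.
Add back selections omitting two groups (i.e. drawn from a single group): C(4,8) + C(6,8) + C(4,8) = 0.
By inclusion–exclusion: 3003 − 91 + 0 = 2912.

2912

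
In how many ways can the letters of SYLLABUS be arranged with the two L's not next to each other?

7560

There are 8!/(2!·2!) = 10080 arrangements of SYLLABUS in total.
Arrangements with the L's together: treat LL as one letter, giving (7)!/(2!) = 2520.
Subtracting, 10080 − 2520 = 7560 arrangements keep the L's apart.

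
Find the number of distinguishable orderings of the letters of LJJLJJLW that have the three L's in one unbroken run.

Treat the 3 copies of L as a single block. The multiset to arrange is then {LLL, J, J, J, J, W}, 6 items in all.
That gives (6)!/(4!) = 30 arrangements.

30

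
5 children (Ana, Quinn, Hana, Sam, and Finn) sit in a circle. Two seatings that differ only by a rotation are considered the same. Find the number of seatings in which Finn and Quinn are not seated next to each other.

Without the restriction there are (4)! = 24 seatings.
Those with Finn next to Quinn: fuse the pair into one unit and seat 4 units around a circle — 2·(3)! = 12.
Subtracting, 24 − 12 = 12.

12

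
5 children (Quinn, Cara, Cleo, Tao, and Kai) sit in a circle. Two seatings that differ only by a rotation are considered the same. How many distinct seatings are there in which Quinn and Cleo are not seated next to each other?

12

All circular seatings of 5 people number (4)! = 24.
Those with Quinn next to Cleo: fuse the pair into one unit and seat 4 units around a circle — 2·(3)! = 12.
Subtracting, 24 − 12 = 12.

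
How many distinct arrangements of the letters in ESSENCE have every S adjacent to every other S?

120

Treat the 2 copies of S as a single block. The multiset to arrange is then {SS, C, E, E, E, N}, 6 items in all.
That gives (6)!/(3!) = 120 arrangements.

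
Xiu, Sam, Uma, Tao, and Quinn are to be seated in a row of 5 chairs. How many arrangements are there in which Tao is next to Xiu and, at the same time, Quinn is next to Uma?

24

Treat {Tao,Xiu} as one block (2 orders) and {Quinn,Uma} as another (2 orders).
That leaves 3 units to arrange: 2 × 2 × 3! = 4 × 6 = 24.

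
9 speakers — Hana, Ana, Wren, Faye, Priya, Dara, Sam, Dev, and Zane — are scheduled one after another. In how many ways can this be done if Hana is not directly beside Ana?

282240

Of the 9! = 362880 arrangements, those with Hana and Ana adjacent number 2 × 8! = 80640 (treat the pair as a block with 2 internal orders).
So 362880 − 80640 = 282240 arrangements keep them apart.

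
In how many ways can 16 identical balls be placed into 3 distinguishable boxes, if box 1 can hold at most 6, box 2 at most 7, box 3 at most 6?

Without the upper bounds there are C(18,2) = 153 ways to split 16 among 3 boxes.
Subtract solutions that violate a single cap (substitute x_i' = x_i − (cap_i+1)): x_1 ≥ 7 gives C(11,2) = 55; x_2 ≥ 8 gives C(10,2) = 45; x_3 ≥ 7 gives C(11,2) = 55. Together 155.
Add back pairs where two caps are both exceeded: 3 + 6 + 3 = 12.
By inclusion–exclusion the count is 153 − 155 + 12 = 10.

10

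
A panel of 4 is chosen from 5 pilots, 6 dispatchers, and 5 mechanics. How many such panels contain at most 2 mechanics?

1705

Split by how many mechanics are chosen (0 through 2).
Sum: C(5,0)·C(11,4) + C(5,1)·C(11,3) + C(5,2)·C(11,2) = 330 + 825 + 550 = 1705.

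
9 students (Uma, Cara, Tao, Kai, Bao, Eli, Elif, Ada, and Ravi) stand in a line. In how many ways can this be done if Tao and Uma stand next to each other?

80640

Glue Tao and Uma into one block (2 internal orders), leaving 8 units to arrange in a row.
That gives 2 × 8! = 2 × 40320 = 80640.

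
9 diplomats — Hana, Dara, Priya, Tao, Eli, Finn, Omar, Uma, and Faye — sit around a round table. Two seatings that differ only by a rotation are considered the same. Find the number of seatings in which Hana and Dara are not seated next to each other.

All circular seatings of 9 people number (8)! = 40320.
Seatings with Hana beside Dara: treat them as a block with 2 internal orders, giving 2 × (7)! = 10080.
Subtracting, 40320 − 10080 = 30240.

30240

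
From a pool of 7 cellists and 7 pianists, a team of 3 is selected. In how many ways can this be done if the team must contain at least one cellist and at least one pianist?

294

With no constraint there are C(14,3) = 364 possible selections.
Selections missing a whole group: no cellists → C(7,3) = 35; no pianists → C(7,3) = 35.
Both groups omitted at once is impossible, so 364 − 70 = 294.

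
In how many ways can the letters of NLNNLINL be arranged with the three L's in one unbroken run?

30

Treat the 3 copies of L as a single block. The multiset to arrange is then {LLL, I, N, N, N, N}, 6 items in all.
That gives (6)!/(4!) = 30 arrangements.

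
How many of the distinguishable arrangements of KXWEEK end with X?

Fix X in the last position and arrange the remaining 5 letters.
Those 5 letters have E appearing twice and K appearing twice, giving (5)!/(2!·2!) = 30.

30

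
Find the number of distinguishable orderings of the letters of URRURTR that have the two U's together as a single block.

30

Treat the 2 copies of U as a single block. The multiset to arrange is then {UU, R, R, R, R, T}, 6 items in all.
That gives (6)!/(4!) = 30 arrangements.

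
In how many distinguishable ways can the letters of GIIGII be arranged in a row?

Letter multiplicities in GIIGII: G×2, I×4.
Dividing 6! = 720 by 4!·2! = 48 for the repeated letters gives 15.

15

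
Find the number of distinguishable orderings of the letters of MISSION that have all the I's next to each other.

360

Treat the 2 copies of I as a single block. The multiset to arrange is then {II, M, N, O, S, S}, 6 items in all.
That gives (6)!/(2!) = 360 arrangements.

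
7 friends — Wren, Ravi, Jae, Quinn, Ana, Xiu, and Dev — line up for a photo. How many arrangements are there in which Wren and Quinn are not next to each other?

Of the 7! = 5040 arrangements, those with Wren and Quinn adjacent number 2 × 6! = 1440 (treat the pair as a block with 2 internal orders).
Complementary counting: 5040 − 1440 = 3600.

3600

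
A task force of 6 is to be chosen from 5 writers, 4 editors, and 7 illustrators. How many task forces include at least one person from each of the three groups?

6545

Total 6-person selections from all 16: C(16,6) = 8008.
Selections missing a whole group: no writers → C(11,6) = 462; no editors → C(12,6) = 924; no illustrators → C(9,6) = 84.
Add back selections omitting two groups (i.e. drawn from a single group): C(5,6) + C(4,6) + C(7,6) = 7.
By inclusion–exclusion: 8008 − 1470 + 7 = 6545.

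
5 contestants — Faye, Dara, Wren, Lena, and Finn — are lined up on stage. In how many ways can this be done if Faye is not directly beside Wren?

There are 5! = 120 arrangements in all. If Faye and Wren are adjacent, merging them into one block gives 2·(4)! = 48 arrangements.
Complementary counting: 120 − 48 = 72.

72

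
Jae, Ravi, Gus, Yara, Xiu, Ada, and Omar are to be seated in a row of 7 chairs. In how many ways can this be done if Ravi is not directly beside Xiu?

3600

There are 7! = 5040 arrangements in all. If Ravi and Xiu are adjacent, merging them into one block gives 2·(6)! = 1440 arrangements.
Complementary counting: 5040 − 1440 = 3600.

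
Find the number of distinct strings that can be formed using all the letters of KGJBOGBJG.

The 9 letters of KGJBOGBJG have repeats: B appearing twice, G appearing 3 times, and J appearing twice.
Dividing 9! = 362880 by 3!·2!·2! = 24 for the repeated letters gives 15120.

15120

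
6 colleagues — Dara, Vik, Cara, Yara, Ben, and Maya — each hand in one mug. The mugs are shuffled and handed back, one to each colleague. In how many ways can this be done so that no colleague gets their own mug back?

265

Let Aᵢ be the assignments in which colleague i gets their own mug. We want the size of the complement of A₁∪…∪A_6.
By inclusion–exclusion this is Σ_{j=0}^{6} (−1)^j C(6,j)·(6−j)!.
Computing: 720 − 720 + 360 − 120 + 30 − 6 + 1 = 265.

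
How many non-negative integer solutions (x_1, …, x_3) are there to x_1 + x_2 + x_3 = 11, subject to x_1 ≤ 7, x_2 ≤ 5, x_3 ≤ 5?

26

Ignoring the caps, the number of non-negative solutions to x_1+…+x_3 = 11 is C(13,2) = 78.
Subtract solutions that violate a single cap (substitute x_i' = x_i − (cap_i+1)): x_1 ≥ 8 gives C(5,2) = 10; x_2 ≥ 6 gives C(7,2) = 21; x_3 ≥ 6 gives C(7,2) = 21. Together 52.
No two caps can be exceeded simultaneously, so the pair terms are all 0.
By inclusion–exclusion the count is 78 − 52 + 0 = 26.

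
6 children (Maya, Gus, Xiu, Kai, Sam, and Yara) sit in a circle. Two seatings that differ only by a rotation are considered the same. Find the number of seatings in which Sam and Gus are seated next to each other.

48

Glue Sam and Gus into a block (2 internal orders). Seating 5 units around a circle gives (4)! arrangements.
So 2 × (4)! = 2 × 24 = 48.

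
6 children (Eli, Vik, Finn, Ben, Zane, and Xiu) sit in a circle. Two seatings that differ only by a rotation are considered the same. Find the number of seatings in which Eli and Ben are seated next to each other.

48

Treat {Eli, Ben} as one unit (2 internal orders) and seat the resulting 5 units around the table: (4)! circular arrangements.
So 2 × (4)! = 2 × 24 = 48.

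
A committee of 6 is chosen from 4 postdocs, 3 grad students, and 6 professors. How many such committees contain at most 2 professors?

658

Split by how many professors are chosen (0 through 2).
Sum: C(6,0)·C(7,6) + C(6,1)·C(7,5) + C(6,2)·C(7,4) = 7 + 126 + 525 = 658.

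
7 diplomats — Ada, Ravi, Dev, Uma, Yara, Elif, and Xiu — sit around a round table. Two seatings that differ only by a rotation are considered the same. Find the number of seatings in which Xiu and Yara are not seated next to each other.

Without the restriction there are (6)! = 720 seatings.
Seatings with Xiu beside Yara: treat them as a block with 2 internal orders, giving 2 × (5)! = 240.
Subtracting, 720 − 240 = 480.

480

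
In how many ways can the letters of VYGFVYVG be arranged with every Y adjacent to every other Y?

420

Treat the 2 copies of Y as a single block. The multiset to arrange is then {YY, F, G, G, V, V, V}, 7 items in all.
That gives (7)!/(3!·2!) = 420 arrangements.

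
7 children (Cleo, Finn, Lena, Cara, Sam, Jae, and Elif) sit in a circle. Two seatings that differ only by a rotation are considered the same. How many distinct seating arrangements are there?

Seat Cleo anywhere (absorbing the rotational symmetry), then permute the other 6: (6)! = 720.

720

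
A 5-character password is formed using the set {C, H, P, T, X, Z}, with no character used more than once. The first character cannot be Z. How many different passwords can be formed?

The first character has 6−1 = 5 choices (anything except Z).
The remaining 4 characters are filled from the other 5 symbols without repetition: 5 × 4 × 3 × 2 = 120.
Total: 5 × 120 = 600.

600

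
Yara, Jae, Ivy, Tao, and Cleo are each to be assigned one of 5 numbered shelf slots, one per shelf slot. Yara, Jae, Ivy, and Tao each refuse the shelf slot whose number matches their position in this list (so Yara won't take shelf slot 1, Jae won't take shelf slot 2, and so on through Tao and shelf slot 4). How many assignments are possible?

Let Aᵢ (for 1 ≤ i ≤ 4) be the placements that put person i in their forbidden shelf slot. Any j of these fix j positions, leaving (5−j)! ways to fill the rest, and there are C(4,j) ways to pick which j.
By inclusion–exclusion, the number of valid placements is Σ_{j=0}^{4} (−1)^j C(4,j)·(5−j)!.
Computing: 120 − 96 + 36 − 8 + 1 = 53.

53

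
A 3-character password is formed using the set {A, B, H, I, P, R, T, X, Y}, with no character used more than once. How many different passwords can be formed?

This is a permutation of 3 out of 9: P(9,3) = 9!/6!.
That product is 9 × 8 × 7 = 504.

504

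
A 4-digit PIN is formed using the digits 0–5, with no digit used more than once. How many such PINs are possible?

With no repetition, fill the 4 digits in order: 6 choices, then 5, down to 3.
That product is 6 × 5 × 4 × 3 = 360.

360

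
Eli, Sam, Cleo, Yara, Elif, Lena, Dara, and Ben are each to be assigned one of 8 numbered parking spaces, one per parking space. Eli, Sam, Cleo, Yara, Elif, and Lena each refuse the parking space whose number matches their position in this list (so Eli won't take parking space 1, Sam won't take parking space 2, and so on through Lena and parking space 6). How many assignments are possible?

18806

Let Aᵢ (for 1 ≤ i ≤ 6) be the placements that put person i in their forbidden parking space. Any j of these fix j positions, leaving (8−j)! ways to fill the rest, and there are C(6,j) ways to pick which j.
By inclusion–exclusion, the number of valid placements is Σ_{j=0}^{6} (−1)^j C(6,j)·(8−j)!.
Computing: 40320 − 30240 + 10800 − 2400 + 360 − 36 + 2 = 18806.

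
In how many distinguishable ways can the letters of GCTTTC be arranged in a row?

60

GCTTTC has 6 letters with C appearing twice and T appearing 3 times.
So there are 6! / (3!·2!) = 60 distinguishable arrangements.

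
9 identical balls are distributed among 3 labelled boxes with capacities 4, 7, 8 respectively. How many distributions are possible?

36

Ignoring the caps, the number of non-negative solutions to x_1+…+x_3 = 9 is C(11,2) = 55.
Subtract solutions that violate a single cap (substitute x_i' = x_i − (cap_i+1)): x_1 ≥ 5 gives C(6,2) = 15; x_2 ≥ 8 gives C(3,2) = 3; x_3 ≥ 9 gives C(2,2) = 1. Together 19.
No two caps can be exceeded simultaneously, so the pair terms are all 0.
By inclusion–exclusion the count is 55 − 19 + 0 = 36.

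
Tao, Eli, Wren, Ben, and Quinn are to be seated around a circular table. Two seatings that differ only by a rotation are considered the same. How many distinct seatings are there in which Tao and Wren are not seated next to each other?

All circular seatings of 5 people number (4)! = 24.
Those with Tao next to Wren: fuse the pair into one unit and seat 4 units around a circle — 2·(3)! = 12.
Subtracting, 24 − 12 = 12.

12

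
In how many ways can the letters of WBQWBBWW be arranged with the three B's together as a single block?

30

Treat the 3 copies of B as a single block. The multiset to arrange is then {BBB, Q, W, W, W, W}, 6 items in all.
That gives (6)!/(4!) = 30 arrangements.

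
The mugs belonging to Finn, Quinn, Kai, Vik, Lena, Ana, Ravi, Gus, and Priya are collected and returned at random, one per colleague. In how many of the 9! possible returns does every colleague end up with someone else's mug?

133496

This is the derangement count D_9: permutations of 9 items with no fixed point.
By inclusion–exclusion this is Σ_{j=0}^{9} (−1)^j C(9,j)·(9−j)!.
Computing: 362880 − 362880 + 181440 − 60480 + 15120 − 3024 + 504 − 72 + 9 − 1 = 133496.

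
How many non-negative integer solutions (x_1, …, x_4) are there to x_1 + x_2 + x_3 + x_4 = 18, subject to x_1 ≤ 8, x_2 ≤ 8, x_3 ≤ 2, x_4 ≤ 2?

Ignoring the caps, the number of non-negative solutions to x_1+…+x_4 = 18 is C(21,3) = 1330.
Subtract solutions that violate a single cap (substitute x_i' = x_i − (cap_i+1)): x_1 ≥ 9 gives C(12,3) = 220; x_2 ≥ 9 gives C(12,3) = 220; x_3 ≥ 3 gives C(18,3) = 816; x_4 ≥ 3 gives C(18,3) = 816. Together 2072.
Add back pairs where two caps are both exceeded: 1 + 84 + 84 + 84 + 84 + 455 = 792.
Subtract triples: 0 + 0 + 20 + 20 = 40.
By inclusion–exclusion the count is 1330 − 2072 + 792 − 40 = 10.

10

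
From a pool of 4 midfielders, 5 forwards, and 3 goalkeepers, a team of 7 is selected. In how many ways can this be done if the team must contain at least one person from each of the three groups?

Unrestricted: C(12,7) = 792 ways to pick any 7 of the 12.
Selections missing a whole group: no midfielders → C(8,7) = 8; no forwards → C(7,7) = 1; no goalkeepers → C(9,7) = 36.
Add back selections omitting two groups (i.e. drawn from a single group): C(4,7) + C(5,7) + C(3,7) = 0.
By inclusion–exclusion: 792 − 45 + 0 = 747.

747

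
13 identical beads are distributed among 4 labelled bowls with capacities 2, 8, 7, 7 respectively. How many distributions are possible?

151

Without the upper bounds there are C(16,3) = 560 ways to split 13 among 4 bowls.
Subtract solutions that violate a single cap (substitute x_i' = x_i − (cap_i+1)): x_1 ≥ 3 gives C(13,3) = 286; x_2 ≥ 9 gives C(7,3) = 35; x_3 ≥ 8 gives C(8,3) = 56; x_4 ≥ 8 gives C(8,3) = 56. Together 433.
Add back pairs where two caps are both exceeded: 4 + 10 + 10 + 0 + 0 + 0 = 24.
By inclusion–exclusion the count is 560 − 433 + 24 = 151.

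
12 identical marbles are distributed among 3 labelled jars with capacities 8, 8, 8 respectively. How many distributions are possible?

61

Ignoring the caps, the number of non-negative solutions to x_1+…+x_3 = 12 is C(14,2) = 91.
Subtract solutions that violate a single cap (substitute x_i' = x_i − (cap_i+1)): x_1 ≥ 9 gives C(5,2) = 10; x_2 ≥ 9 gives C(5,2) = 10; x_3 ≥ 9 gives C(5,2) = 10. Together 30.
No two caps can be exceeded simultaneously, so the pair terms are all 0.
By inclusion–exclusion the count is 91 − 30 + 0 = 61.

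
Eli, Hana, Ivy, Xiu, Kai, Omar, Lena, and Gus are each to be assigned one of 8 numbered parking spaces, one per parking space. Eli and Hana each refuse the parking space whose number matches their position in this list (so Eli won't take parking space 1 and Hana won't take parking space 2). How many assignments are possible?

30960

Let Aᵢ (for i ∈ {1, 2}) be the placements that put person i in their forbidden parking space. Any j of these fix j positions, leaving (8−j)! ways to fill the rest, and there are C(2,j) ways to pick which j.
By inclusion–exclusion, the number of valid placements is Σ_{j=0}^{2} (−1)^j C(2,j)·(8−j)!.
Computing: 40320 − 10080 + 720 = 30960.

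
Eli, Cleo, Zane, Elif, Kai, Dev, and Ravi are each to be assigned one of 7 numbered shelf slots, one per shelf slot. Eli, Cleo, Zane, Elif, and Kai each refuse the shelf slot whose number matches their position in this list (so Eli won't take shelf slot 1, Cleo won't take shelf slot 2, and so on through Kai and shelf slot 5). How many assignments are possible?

2428

Let Aᵢ (for 1 ≤ i ≤ 5) be the placements that put person i in their forbidden shelf slot. Any j of these fix j positions, leaving (7−j)! ways to fill the rest, and there are C(5,j) ways to pick which j.
By inclusion–exclusion, the number of valid placements is Σ_{j=0}^{5} (−1)^j C(5,j)·(7−j)!.
Computing: 5040 − 3600 + 1200 − 240 + 30 − 2 = 2428.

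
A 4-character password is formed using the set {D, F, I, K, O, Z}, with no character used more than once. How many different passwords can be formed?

360

This is a permutation of 4 out of 6: P(6,4) = 6!/2!.
6 × 5 × 4 × 3 = 360.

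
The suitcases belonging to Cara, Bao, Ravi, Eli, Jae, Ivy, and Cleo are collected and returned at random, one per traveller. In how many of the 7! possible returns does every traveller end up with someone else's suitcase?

1854

Count assignments avoiding every fixed point. For any j of the 7 travellers fixed to their own suitcase, the other 7−j can be arranged in (7−j)! ways.
By inclusion–exclusion this is Σ_{j=0}^{7} (−1)^j C(7,j)·(7−j)!.
Computing: 5040 − 5040 + 2520 − 840 + 210 − 42 + 7 − 1 = 1854.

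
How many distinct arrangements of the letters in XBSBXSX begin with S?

60

Fix S in the first position and arrange the remaining 6 letters.
Those 6 letters have B appearing twice and X appearing 3 times, giving (6)!/(3!·2!) = 60.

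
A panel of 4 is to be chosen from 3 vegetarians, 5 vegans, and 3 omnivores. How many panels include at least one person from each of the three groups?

With no constraint there are C(11,4) = 330 possible selections.
Subtract selections that omit an entire group: no vegetarians → C(8,4) = 70; no vegans → C(6,4) = 15; no omnivores → C(8,4) = 70.
Add back selections omitting two groups (i.e. drawn from a single group): C(3,4) + C(5,4) + C(3,4) = 5.
By inclusion–exclusion: 330 − 155 + 5 = 180.

180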